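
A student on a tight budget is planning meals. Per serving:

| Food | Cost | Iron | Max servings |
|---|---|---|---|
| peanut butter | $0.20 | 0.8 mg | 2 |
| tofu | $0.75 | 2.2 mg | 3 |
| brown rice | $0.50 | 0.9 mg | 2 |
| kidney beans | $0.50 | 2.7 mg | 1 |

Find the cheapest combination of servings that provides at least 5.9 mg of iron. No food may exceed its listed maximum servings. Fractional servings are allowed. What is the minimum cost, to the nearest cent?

$1.45

Cost per mg of iron: kidney beans $0.1852, peanut butter $0.2500, tofu $0.3409, brown rice $0.5556.
Take 1 serving of kidney beans: +2.7 mg iron for $0.50 (total $0.50, still need 3.2 mg).
Take 2 servings of peanut butter: +1.6 mg iron for $0.40 (total $0.90, still need 1.6 mg).
Take 0.7273 servings of tofu: +1.6 mg iron for $0.55 (total $1.45, still need 0.0 mg).
Filling from the cheapest source first is optimal under one linear minimum: $1.45.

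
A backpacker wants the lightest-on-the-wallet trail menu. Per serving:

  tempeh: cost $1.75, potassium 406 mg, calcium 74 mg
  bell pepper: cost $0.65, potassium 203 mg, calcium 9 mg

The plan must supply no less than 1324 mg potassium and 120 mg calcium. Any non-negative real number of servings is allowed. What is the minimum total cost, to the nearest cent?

$4.73

This is a tiny linear program; its minimum lies at a vertex of the feasible set. List the vertices and price them.
tempeh only: max(1324/406, 120/74) = 3.261 servings → $5.71.
bell pepper only: max(1324/203, 120/9) = 13.33 servings → $8.67.
tempeh + bell pepper with both tight: 1.095 servings and 4.333 servings → $4.73.
Cheapest feasible corner: $4.73.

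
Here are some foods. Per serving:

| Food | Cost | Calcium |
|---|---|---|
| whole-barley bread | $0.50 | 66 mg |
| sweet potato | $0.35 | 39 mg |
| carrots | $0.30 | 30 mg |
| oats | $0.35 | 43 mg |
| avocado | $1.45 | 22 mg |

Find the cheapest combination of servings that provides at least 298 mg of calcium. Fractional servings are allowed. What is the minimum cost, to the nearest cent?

Cost per mg of calcium: whole-barley bread $0.0076, oats $0.0081, sweet potato $0.0090, carrots $0.0100, avocado $0.0659.
With no serving limits, use only whole-barley bread: 298 mg / 66 mg = 4.515 servings × $0.50 = $2.26.

$2.26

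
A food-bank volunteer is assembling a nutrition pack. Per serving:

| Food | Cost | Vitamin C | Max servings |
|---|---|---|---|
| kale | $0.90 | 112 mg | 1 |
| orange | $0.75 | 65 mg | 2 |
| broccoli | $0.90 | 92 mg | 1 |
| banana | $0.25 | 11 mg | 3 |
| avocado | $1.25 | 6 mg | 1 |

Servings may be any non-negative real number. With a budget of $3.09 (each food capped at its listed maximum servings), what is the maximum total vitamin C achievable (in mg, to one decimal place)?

Vitamin C per dollar: kale 124.4, broccoli 102.2, orange 86.67, banana 44, avocado 4.8.
Take 1 serving of kale: spends $0.90, +112.0 mg vitamin C (running total 112.0 mg).
Take 1 serving of broccoli: spends $0.90, +92.0 mg vitamin C (running total 204.0 mg).
Take 1.72 servings of orange: spends $1.29, +111.8 mg vitamin C (running total 315.8 mg).
Filling greedily by vitamin C-per-dollar is optimal for one linear limit, giving 315.8 mg.

315.8 mg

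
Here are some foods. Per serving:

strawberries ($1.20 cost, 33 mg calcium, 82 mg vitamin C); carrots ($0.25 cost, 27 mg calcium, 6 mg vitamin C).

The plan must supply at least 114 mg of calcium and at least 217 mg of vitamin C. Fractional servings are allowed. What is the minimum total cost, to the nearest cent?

With two linear requirements the optimum uses one or two foods; enumerate the corners.
strawberries only: max(114/33, 217/82) = 3.455 servings → $4.15.
carrots only: max(114/27, 217/6) = 36.17 servings → $9.04.
strawberries + carrots with both tight: 2.567 servings and 1.085 servings → $3.35.
Cheapest feasible corner: $3.35.

$3.35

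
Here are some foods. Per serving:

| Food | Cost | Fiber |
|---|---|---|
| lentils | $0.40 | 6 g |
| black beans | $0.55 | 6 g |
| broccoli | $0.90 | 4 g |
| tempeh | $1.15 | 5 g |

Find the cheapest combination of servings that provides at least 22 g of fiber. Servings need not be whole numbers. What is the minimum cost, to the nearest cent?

$1.47

Cost per g of fiber: lentils $0.0667, black beans $0.0917, broccoli $0.2250, tempeh $0.2300.
With no serving limits, use only lentils: 22 g / 6 g = 3.667 servings × $0.40 = $1.47.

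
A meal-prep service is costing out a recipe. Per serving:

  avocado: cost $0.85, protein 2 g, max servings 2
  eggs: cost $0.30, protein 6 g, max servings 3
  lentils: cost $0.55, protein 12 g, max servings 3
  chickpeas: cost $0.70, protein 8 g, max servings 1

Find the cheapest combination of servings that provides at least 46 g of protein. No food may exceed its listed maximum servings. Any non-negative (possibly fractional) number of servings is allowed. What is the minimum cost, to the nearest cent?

Cost per g of protein: lentils $0.0458, eggs $0.0500, chickpeas $0.0875, avocado $0.4250.
Take 3 servings of lentils: +36.0 g protein for $1.65 (total $1.65, still need 10.0 g).
Take 1.667 servings of eggs: +10.0 g protein for $0.50 (total $2.15, still need 0.0 g).
Filling from the cheapest source first is optimal under one linear minimum: $2.15.

$2.15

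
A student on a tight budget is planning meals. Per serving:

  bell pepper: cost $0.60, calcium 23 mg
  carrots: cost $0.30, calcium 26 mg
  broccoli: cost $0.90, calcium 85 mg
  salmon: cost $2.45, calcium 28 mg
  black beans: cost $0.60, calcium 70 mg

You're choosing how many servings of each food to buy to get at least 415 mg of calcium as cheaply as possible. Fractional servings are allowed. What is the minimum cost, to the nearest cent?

Cost per mg of calcium: black beans $0.0086, broccoli $0.0106, carrots $0.0115, bell pepper $0.0261, salmon $0.0875.
With no serving limits, use only black beans: 415 mg / 70 mg = 5.929 servings × $0.60 = $3.56.

$3.56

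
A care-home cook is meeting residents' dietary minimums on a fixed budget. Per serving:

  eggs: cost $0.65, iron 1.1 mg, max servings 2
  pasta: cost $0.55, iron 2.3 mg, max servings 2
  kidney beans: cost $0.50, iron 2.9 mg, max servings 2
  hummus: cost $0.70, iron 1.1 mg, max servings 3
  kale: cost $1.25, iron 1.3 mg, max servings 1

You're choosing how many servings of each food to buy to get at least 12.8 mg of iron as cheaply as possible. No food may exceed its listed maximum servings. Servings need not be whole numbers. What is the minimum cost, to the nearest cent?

$3.53

Cost per mg of iron: kidney beans $0.1724, pasta $0.2391, eggs $0.5909, hummus $0.6364, kale $0.9615.
Take 2 servings of kidney beans: +5.8 mg iron for $1.00 (total $1.00, still need 7.0 mg).
Take 2 servings of pasta: +4.6 mg iron for $1.10 (total $2.10, still need 2.4 mg).
Take 2 servings of eggs: +2.2 mg iron for $1.30 (total $3.40, still need 0.2 mg).
Take 0.1818 servings of hummus: +0.2 mg iron for $0.13 (total $3.53, still need 0.0 mg).
Greedy by cheapest-per-mg is optimal for a single linear constraint, so the minimum cost is $3.53.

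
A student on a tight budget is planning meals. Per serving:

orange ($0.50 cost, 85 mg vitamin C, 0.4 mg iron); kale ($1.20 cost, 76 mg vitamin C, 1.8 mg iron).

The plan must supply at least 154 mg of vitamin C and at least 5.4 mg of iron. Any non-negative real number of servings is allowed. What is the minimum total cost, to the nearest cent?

This is a tiny linear program; its minimum lies at a vertex of the feasible set. List the vertices and price them.
orange only: max(154/85, 5.4/0.4) = 13.5 servings → $6.75.
kale only: max(154/76, 5.4/1.8) = 3 servings → $3.60.
orange + kale with both targets exact would need a negative amount; discard.
The minimum over all feasible corners is $3.60.

$3.60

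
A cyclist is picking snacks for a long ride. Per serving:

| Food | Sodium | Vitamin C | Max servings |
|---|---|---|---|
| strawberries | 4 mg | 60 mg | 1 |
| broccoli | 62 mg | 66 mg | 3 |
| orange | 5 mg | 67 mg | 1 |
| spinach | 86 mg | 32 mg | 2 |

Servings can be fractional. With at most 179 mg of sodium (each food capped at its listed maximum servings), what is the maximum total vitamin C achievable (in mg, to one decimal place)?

Vitamin C per mg sodium: strawberries 15, orange 13.4, broccoli 1.065, spinach 0.3721.
Take 1 serving of strawberries: uses 4 mg sodium, +60.0 mg vitamin C (running total 60.0 mg).
Take 1 serving of orange: uses 5 mg sodium, +67.0 mg vitamin C (running total 127.0 mg).
Take 2.742 servings of broccoli: uses 170 mg sodium, +181.0 mg vitamin C (running total 308.0 mg).
Greedy by best ratio exhausts the sodium allowance optimally: 308.0 mg.

308.0 mg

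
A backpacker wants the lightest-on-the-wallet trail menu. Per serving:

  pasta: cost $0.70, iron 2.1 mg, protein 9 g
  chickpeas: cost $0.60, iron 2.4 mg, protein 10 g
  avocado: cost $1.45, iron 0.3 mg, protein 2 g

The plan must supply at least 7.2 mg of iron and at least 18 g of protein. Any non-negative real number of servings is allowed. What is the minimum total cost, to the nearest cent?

$1.80

Two binding constraints pin down two serving amounts, so the optimal mix uses at most two foods. The candidates are each food alone (scaled to the tighter of iron/protein) and each pair with both constraints tight.
pasta only: max(7.2/2.1, 18/9) = 3.429 servings → $2.40.
chickpeas only: max(7.2/2.4, 18/10) = 3 servings → $1.80.
avocado only: max(7.2/0.3, 18/2) = 24 servings → $34.80.
pasta + chickpeas: intersection lies outside the first quadrant.
pasta + avocado: intersection lies outside the first quadrant.
chickpeas + avocado with both targets exact would need a negative amount; discard.
Cheapest feasible corner: $1.80.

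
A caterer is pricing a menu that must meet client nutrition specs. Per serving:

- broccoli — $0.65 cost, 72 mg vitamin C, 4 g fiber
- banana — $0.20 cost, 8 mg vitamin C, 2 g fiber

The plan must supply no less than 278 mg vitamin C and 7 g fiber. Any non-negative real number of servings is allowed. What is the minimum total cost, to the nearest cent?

$2.51

At the optimum either one food covers both requirements or two foods hit both targets exactly; no other combination can be cheaper.
broccoli only: max(278/72, 7/4) = 3.861 servings → $2.51.
banana only: max(278/8, 7/2) = 34.75 servings → $6.95.
broccoli + banana with both targets exact would need a negative amount; discard.
Cheapest feasible corner: $2.51.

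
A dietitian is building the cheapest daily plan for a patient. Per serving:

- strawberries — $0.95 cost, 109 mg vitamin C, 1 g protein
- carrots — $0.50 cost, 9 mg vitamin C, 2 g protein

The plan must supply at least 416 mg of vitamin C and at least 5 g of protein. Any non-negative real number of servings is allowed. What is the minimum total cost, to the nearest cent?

With two linear requirements the optimum uses one or two foods; enumerate the corners.
strawberries only: max(416/109, 5/1) = 5 servings → $4.75.
carrots only: max(416/9, 5/2) = 46.22 servings → $23.11.
strawberries + carrots with both tight: 3.766 servings and 0.6172 servings → $3.89.
The minimum over all feasible corners is $3.89.

$3.89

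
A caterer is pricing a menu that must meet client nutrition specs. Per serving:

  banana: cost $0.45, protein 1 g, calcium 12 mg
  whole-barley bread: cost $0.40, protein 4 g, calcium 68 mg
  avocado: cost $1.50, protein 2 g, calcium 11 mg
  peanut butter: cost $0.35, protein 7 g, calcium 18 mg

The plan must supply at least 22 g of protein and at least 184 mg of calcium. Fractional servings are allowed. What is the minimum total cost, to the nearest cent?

A basic optimal solution has at most two foods positive. Try each food alone and each pair with both targets met exactly.
banana only: max(22/1, 184/12) = 22 servings → $9.90.
whole-barley bread only: max(22/4, 184/68) = 5.5 servings → $2.20.
avocado only: max(22/2, 184/11) = 16.73 servings → $25.09.
peanut butter only: max(22/7, 184/18) = 10.22 servings → $3.58.
banana + whole-barley bread with both targets exact would need a negative amount; discard.
banana + avocado with both tight: 9.692 servings and 6.154 servings → $13.59.
banana + peanut butter with both tight: 13.52 servings and 1.212 servings → $6.51.
whole-barley bread + avocado with both tight: 1.37 servings and 8.261 servings → $12.94.
whole-barley bread + peanut butter with both tight: 2.208 servings and 1.881 servings → $1.54.
avocado + peanut butter with both targets exact would need a negative amount; discard.
Cheapest feasible corner: $1.54.

$1.54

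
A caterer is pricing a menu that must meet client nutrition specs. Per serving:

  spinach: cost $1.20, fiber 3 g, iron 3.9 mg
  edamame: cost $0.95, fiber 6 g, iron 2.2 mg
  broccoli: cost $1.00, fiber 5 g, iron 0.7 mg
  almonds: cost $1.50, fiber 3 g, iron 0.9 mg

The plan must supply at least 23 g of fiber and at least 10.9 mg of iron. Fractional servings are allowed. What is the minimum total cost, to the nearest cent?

$4.28

Check every corner: each single food scaled to meet both minima, and each pair solved so both constraints bind.
spinach only: max(23/3, 10.9/3.9) = 7.667 servings → $9.20.
edamame only: max(23/6, 10.9/2.2) = 4.955 servings → $4.71.
broccoli only: max(23/5, 10.9/0.7) = 15.57 servings → $15.57.
almonds only: max(23/3, 10.9/0.9) = 12.11 servings → $18.17.
spinach + edamame with both tight: 0.881 servings and 3.393 servings → $4.28.
spinach + broccoli with both tight: 2.207 servings and 3.276 servings → $5.92.
spinach + almonds with both tight: 1.333 servings and 6.333 servings → $11.10.
edamame + broccoli: the both-tight solution has a negative serving — not a feasible corner.
edamame + almonds with both targets exact would need a negative amount; discard.
broccoli + almonds: the both-tight solution has a negative serving — not a feasible corner.
So the least-cost plan costs $4.28.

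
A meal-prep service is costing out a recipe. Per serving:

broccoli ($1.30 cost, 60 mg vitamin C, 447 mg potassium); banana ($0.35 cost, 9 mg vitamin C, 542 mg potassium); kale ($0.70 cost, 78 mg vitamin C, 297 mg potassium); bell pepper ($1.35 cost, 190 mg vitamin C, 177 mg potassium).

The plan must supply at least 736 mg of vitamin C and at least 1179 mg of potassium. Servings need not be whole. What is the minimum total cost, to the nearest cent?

A basic optimal solution has at most two foods positive. Try each food alone and each pair with both targets met exactly.
broccoli only: max(736/60, 1179/447) = 12.27 servings → $15.95.
banana only: max(736/9, 1179/542) = 81.78 servings → $28.62.
kale only: max(736/78, 1179/297) = 9.436 servings → $6.61.
bell pepper only: max(736/190, 1179/177) = 6.661 servings → $8.99.
broccoli + banana with both targets exact would need a negative amount; discard.
broccoli + kale: intersection lies outside the first quadrant.
broccoli + bell pepper with both tight: 1.261 servings and 3.475 servings → $6.33.
banana + kale: the both-tight solution has a negative serving — not a feasible corner.
banana + bell pepper with both tight: 0.9246 servings and 3.83 servings → $5.49.
kale + bell pepper with both tight: 2.199 servings and 2.971 servings → $5.55.
So the least-cost plan costs $5.49.

$5.49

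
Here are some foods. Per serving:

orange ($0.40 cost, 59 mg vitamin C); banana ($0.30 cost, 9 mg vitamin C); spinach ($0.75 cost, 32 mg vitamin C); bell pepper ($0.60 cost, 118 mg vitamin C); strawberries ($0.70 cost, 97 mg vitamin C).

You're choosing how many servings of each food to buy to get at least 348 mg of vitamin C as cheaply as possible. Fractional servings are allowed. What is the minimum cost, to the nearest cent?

Cost per mg of vitamin C: bell pepper $0.0051, orange $0.0068, strawberries $0.0072, spinach $0.0234, banana $0.0333.
With no serving limits, use only bell pepper: 348 mg / 118 mg = 2.949 servings × $0.60 = $1.77.

$1.77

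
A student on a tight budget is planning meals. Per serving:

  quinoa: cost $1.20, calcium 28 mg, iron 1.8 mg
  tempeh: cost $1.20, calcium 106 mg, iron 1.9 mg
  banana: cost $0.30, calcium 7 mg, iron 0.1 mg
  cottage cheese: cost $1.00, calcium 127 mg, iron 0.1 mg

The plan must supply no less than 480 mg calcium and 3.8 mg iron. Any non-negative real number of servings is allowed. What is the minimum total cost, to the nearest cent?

An LP optimum is at a vertex; with two nutrient constraints at most two foods are used. Check each candidate.
quinoa only: max(480/28, 3.8/1.8) = 17.14 servings → $20.57.
tempeh only: max(480/106, 3.8/1.9) = 4.528 servings → $5.43.
banana only: max(480/7, 3.8/0.1) = 68.57 servings → $20.57.
cottage cheese only: max(480/127, 3.8/0.1) = 38 servings → $38.00.
quinoa + tempeh: intersection lies outside the first quadrant.
quinoa + banana with both targets exact would need a negative amount; discard.
quinoa + cottage cheese with both tight: 1.925 servings and 3.355 servings → $5.66.
tempeh + banana with both targets exact would need a negative amount; discard.
tempeh + cottage cheese with both tight: 1.884 servings and 2.207 servings → $4.47.
banana + cottage cheese with both tight: 36.22 servings and 1.783 servings → $12.65.
Cheapest feasible corner: $4.47.

$4.47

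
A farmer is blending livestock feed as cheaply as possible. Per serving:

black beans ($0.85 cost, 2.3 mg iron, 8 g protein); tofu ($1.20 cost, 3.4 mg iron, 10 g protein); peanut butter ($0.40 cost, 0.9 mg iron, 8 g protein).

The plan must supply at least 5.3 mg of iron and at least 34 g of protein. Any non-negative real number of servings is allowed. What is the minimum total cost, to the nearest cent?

$2.15

black beans only: max(5.3/2.3, 34/8) = 4.25 servings → $3.61.
tofu only: max(5.3/3.4, 34/10) = 3.4 servings → $4.08.
peanut butter only: max(5.3/0.9, 34/8) = 5.889 servings → $2.36.
black beans + tofu: the both-tight solution has a negative serving — not a feasible corner.
black beans + peanut butter with both tight: 1.054 servings and 3.196 servings → $2.17.
tofu + peanut butter with both tight: 0.6484 servings and 3.44 servings → $2.15.
The minimum over all feasible corners is $2.15.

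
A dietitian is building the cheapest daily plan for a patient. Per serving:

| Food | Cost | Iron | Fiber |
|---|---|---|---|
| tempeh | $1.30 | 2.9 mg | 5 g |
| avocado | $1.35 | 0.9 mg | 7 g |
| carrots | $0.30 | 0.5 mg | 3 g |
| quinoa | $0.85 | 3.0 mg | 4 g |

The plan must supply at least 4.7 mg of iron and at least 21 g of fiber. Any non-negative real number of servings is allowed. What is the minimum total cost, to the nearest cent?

This is a tiny linear program; its minimum lies at a vertex of the feasible set. List the vertices and price them.
tempeh only: max(4.7/2.9, 21/5) = 4.2 servings → $5.46.
avocado only: max(4.7/0.9, 21/7) = 5.222 servings → $7.05.
carrots only: max(4.7/0.5, 21/3) = 9.4 servings → $2.82.
quinoa only: max(4.7/3.0, 21/4) = 5.25 servings → $4.46.
tempeh + avocado with both tight: 0.8861 servings and 2.367 servings → $4.35.
tempeh + carrots with both tight: 0.5806 servings and 6.032 servings → $2.56.
tempeh + quinoa with both targets exact would need a negative amount; discard.
avocado + carrots: intersection lies outside the first quadrant.
avocado + quinoa with both tight: 2.54 servings and 0.8046 servings → $4.11.
carrots + quinoa with both tight: 6.314 servings and 0.5143 servings → $2.33.
Cheapest feasible corner: $2.33.

$2.33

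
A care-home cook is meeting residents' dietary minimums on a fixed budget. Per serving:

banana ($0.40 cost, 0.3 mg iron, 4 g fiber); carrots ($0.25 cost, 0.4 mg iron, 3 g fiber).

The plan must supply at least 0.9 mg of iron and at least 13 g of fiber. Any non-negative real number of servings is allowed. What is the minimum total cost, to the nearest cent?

banana only: max(0.9/0.3, 13/4) = 3.25 servings → $1.30.
carrots only: max(0.9/0.4, 13/3) = 4.333 servings → $1.08.
banana + carrots with both targets exact would need a negative amount; discard.
The minimum over all feasible corners is $1.08.

$1.08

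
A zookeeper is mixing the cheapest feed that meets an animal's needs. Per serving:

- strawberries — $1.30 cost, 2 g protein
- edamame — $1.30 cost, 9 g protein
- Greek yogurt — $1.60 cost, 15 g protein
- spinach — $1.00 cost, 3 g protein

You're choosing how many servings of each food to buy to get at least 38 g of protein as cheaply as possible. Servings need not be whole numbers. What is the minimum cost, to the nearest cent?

$4.05

Cost per g of protein: Greek yogurt $0.1067, edamame $0.1444, spinach $0.3333, strawberries $0.6500.
With no serving limits, use only Greek yogurt: 38 g / 15 g = 2.533 servings × $1.60 = $4.05.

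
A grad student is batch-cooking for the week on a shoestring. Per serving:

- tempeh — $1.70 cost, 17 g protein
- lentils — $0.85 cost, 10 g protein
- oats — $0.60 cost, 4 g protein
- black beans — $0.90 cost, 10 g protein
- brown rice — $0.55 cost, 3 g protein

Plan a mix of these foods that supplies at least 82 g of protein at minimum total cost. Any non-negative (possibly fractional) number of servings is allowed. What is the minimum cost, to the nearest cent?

Cost per g of protein: lentils $0.0850, black beans $0.0900, tempeh $0.1000, oats $0.1500, brown rice $0.1833.
With no serving limits, use only lentils: 82 g / 10 g = 8.2 servings × $0.85 = $6.97.

$6.97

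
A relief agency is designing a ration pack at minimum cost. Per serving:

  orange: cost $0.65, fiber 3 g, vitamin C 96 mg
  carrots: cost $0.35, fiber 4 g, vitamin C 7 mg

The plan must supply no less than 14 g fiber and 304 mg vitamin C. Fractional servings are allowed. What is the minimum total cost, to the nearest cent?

This is a tiny linear program; its minimum lies at a vertex of the feasible set. List the vertices and price them.
orange only: max(14/3, 304/96) = 4.667 servings → $3.03.
carrots only: max(14/4, 304/7) = 43.43 servings → $15.20.
orange + carrots with both tight: 3.08 servings and 1.19 servings → $2.42.
So the least-cost plan costs $2.42.

$2.42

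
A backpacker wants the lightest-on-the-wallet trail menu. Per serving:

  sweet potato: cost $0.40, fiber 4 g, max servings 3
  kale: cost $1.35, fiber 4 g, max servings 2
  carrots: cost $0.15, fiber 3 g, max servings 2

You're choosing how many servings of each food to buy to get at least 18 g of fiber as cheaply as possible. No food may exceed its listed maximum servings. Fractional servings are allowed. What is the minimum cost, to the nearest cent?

$1.50

Cost per g of fiber: carrots $0.0500, sweet potato $0.1000, kale $0.3375.
Take 2 servings of carrots: +6.0 g fiber for $0.30 (total $0.30, still need 12.0 g).
Take 3 servings of sweet potato: +12.0 g fiber for $1.20 (total $1.50, still need 0.0 g).
Filling from the cheapest source first is optimal under one linear minimum: $1.50.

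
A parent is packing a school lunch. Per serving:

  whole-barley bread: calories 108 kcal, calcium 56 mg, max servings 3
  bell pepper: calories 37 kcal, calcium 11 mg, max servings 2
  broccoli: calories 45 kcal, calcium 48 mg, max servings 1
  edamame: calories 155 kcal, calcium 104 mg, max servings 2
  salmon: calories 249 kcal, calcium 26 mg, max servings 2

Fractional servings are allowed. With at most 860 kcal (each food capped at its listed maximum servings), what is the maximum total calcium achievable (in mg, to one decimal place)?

457.2 mg

Calcium per kcal: broccoli 1.067, edamame 0.671, whole-barley bread 0.5185, bell pepper 0.2973, salmon 0.1044.
Take 1 serving of broccoli: uses 45 kcal, +48.0 mg calcium (running total 48.0 mg).
Take 2 servings of edamame: uses 310 kcal, +208.0 mg calcium (running total 256.0 mg).
Take 3 servings of whole-barley bread: uses 324 kcal, +168.0 mg calcium (running total 424.0 mg).
Take 2 servings of bell pepper: uses 74 kcal, +22.0 mg calcium (running total 446.0 mg).
Take 0.4297 servings of salmon: uses 107 kcal, +11.2 mg calcium (running total 457.2 mg).
Greedy by best ratio exhausts the calories allowance optimally: 457.2 mg.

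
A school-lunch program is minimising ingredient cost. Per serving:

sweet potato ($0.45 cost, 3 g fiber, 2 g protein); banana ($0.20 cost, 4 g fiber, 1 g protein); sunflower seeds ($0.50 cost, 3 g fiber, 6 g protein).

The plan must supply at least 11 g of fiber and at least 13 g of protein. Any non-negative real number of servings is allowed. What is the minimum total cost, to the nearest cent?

$1.23

sweet potato only: max(11/3, 13/2) = 6.5 servings → $2.92.
banana only: max(11/4, 13/1) = 13 servings → $2.60.
sunflower seeds only: max(11/3, 13/6) = 3.667 servings → $1.83.
sweet potato + banana: intersection lies outside the first quadrant.
sweet potato + sunflower seeds with both tight: 2.25 servings and 1.417 servings → $1.72.
banana + sunflower seeds with both tight: 1.286 servings and 1.952 servings → $1.23.
Cheapest feasible corner: $1.23.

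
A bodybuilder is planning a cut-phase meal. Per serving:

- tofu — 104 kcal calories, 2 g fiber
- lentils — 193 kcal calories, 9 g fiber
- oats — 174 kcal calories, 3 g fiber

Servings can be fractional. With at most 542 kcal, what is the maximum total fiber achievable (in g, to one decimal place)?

25.3 g

Fiber per kcal: lentils 0.04663, tofu 0.01923, oats 0.01724.
With no serving limits, spend the whole calories allowance on lentils: 542 kcal / 193 kcal × 9 g = 25.3 g.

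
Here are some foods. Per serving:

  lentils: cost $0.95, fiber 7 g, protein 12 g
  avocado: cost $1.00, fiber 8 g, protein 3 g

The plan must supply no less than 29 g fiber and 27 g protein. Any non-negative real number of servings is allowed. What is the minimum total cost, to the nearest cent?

Two binding constraints pin down two serving amounts, so the optimal mix uses at most two foods. The candidates are each food alone (scaled to the tighter of fiber/protein) and each pair with both constraints tight.
lentils only: max(29/7, 27/12) = 4.143 servings → $3.94.
avocado only: max(29/8, 27/3) = 9 servings → $9.00.
lentils + avocado with both tight: 1.72 servings and 2.12 servings → $3.75.
So the least-cost plan costs $3.75.

$3.75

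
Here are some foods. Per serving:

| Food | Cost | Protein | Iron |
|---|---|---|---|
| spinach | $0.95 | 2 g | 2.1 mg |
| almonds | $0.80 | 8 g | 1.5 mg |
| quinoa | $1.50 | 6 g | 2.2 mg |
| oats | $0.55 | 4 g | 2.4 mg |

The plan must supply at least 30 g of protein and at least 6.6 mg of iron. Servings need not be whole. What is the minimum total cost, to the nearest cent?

A basic optimal solution has at most two foods positive. Try each food alone and each pair with both targets met exactly.
spinach only: max(30/2, 6.6/2.1) = 15 servings → $14.25.
almonds only: max(30/8, 6.6/1.5) = 4.4 servings → $3.52.
quinoa only: max(30/6, 6.6/2.2) = 5 servings → $7.50.
oats only: max(30/4, 6.6/2.4) = 7.5 servings → $4.12.
spinach + almonds with both tight: 0.5652 servings and 3.609 servings → $3.42.
spinach + quinoa with both targets exact would need a negative amount; discard.
spinach + oats with both targets exact would need a negative amount; discard.
almonds + quinoa with both tight: 3.07 servings and 0.907 servings → $3.82.
almonds + oats with both tight: 3.455 servings and 0.5909 servings → $3.09.
quinoa + oats: intersection lies outside the first quadrant.
Cheapest feasible corner: $3.09.

$3.09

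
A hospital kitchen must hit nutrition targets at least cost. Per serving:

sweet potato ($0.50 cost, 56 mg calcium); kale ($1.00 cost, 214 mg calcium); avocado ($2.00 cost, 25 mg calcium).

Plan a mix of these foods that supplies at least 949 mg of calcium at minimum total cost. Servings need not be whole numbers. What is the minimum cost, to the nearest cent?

Cost per mg of calcium: kale $0.0047, sweet potato $0.0089, avocado $0.0800.
With no serving limits, use only kale: 949 mg / 214 mg = 4.435 servings × $1.00 = $4.43.

$4.43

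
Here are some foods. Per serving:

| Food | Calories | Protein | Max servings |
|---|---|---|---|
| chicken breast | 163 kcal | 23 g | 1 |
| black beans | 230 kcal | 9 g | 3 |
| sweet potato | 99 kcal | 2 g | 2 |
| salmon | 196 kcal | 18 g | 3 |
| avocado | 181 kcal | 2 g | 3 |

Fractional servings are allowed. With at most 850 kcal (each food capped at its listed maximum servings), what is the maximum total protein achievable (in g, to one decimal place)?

Protein per kcal: chicken breast 0.1411, salmon 0.09184, black beans 0.03913, sweet potato 0.0202, avocado 0.01105.
Take 1 serving of chicken breast: uses 163 kcal, +23.0 g protein (running total 23.0 g).
Take 3 servings of salmon: uses 588 kcal, +54.0 g protein (running total 77.0 g).
Take 0.4304 servings of black beans: uses 99 kcal, +3.9 g protein (running total 80.9 g).
Greedy by best ratio exhausts the calories allowance optimally: 80.9 g.

80.9 g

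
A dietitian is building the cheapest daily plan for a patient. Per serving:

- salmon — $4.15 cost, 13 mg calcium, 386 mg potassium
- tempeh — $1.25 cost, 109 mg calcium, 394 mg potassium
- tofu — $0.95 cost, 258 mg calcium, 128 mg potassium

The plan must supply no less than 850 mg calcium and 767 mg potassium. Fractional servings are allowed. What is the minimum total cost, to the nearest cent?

Two binding constraints pin down two serving amounts, so the optimal mix uses at most two foods. The candidates are each food alone (scaled to the tighter of calcium/potassium) and each pair with both constraints tight.
salmon only: max(850/13, 767/386) = 65.38 servings → $271.35.
tempeh only: max(850/109, 767/394) = 7.798 servings → $9.75.
tofu only: max(850/258, 767/128) = 5.992 servings → $5.69.
salmon + tempeh with both targets exact would need a negative amount; discard.
salmon + tofu with both tight: 0.9097 servings and 3.249 servings → $6.86.
tempeh + tofu with both tight: 1.016 servings and 2.865 servings → $3.99.
So the least-cost plan costs $3.99.

$3.99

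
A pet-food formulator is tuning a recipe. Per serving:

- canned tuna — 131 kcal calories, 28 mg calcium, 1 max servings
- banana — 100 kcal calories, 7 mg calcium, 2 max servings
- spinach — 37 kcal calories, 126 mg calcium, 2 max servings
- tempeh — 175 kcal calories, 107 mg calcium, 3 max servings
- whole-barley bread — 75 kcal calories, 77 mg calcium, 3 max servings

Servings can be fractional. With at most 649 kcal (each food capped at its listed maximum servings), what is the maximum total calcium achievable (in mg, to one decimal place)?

Calcium per kcal: spinach 3.405, whole-barley bread 1.027, tempeh 0.6114, canned tuna 0.2137, banana 0.07.
Take 2 servings of spinach: uses 74 kcal, +252.0 mg calcium (running total 252.0 mg).
Take 3 servings of whole-barley bread: uses 225 kcal, +231.0 mg calcium (running total 483.0 mg).
Take 2 servings of tempeh: uses 350 kcal, +214.0 mg calcium (running total 697.0 mg).
Filling greedily by calcium-per-kcal is optimal for one linear limit, giving 697.0 mg.

697.0 mg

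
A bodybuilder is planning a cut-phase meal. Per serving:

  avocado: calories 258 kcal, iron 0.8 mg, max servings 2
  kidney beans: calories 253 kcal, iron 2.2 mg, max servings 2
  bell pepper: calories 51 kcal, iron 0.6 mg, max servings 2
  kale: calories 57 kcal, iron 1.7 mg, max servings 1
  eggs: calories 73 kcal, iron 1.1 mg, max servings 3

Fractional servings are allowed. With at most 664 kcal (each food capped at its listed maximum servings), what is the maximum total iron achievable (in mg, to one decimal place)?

Iron per kcal: kale 0.02982, eggs 0.01507, bell pepper 0.01176, kidney beans 0.008696, avocado 0.003101.
Take 1 serving of kale: uses 57 kcal, +1.7 mg iron (running total 1.7 mg).
Take 3 servings of eggs: uses 219 kcal, +3.3 mg iron (running total 5.0 mg).
Take 2 servings of bell pepper: uses 102 kcal, +1.2 mg iron (running total 6.2 mg).
Take 1.13 servings of kidney beans: uses 286 kcal, +2.5 mg iron (running total 8.7 mg).
Greedy by best ratio exhausts the calories allowance optimally: 8.7 mg.

8.7 mg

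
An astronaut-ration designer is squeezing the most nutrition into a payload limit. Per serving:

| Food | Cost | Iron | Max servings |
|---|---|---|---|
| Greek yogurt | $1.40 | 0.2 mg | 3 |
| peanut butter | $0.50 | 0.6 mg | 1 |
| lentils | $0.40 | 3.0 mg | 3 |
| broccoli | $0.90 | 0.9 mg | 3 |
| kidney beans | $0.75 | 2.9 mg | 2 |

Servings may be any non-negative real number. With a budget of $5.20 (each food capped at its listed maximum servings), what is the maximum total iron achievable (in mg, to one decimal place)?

17.4 mg

Iron per dollar: lentils 7.5, kidney beans 3.867, peanut butter 1.2, broccoli 1, Greek yogurt 0.1429.
Take 3 servings of lentils: spends $1.20, +9.0 mg iron (running total 9.0 mg).
Take 2 servings of kidney beans: spends $1.50, +5.8 mg iron (running total 14.8 mg).
Take 1 serving of peanut butter: spends $0.50, +0.6 mg iron (running total 15.4 mg).
Take 2.222 servings of broccoli: spends $2.00, +2.0 mg iron (running total 17.4 mg).
Filling greedily by iron-per-dollar is optimal for one linear limit, giving 17.4 mg.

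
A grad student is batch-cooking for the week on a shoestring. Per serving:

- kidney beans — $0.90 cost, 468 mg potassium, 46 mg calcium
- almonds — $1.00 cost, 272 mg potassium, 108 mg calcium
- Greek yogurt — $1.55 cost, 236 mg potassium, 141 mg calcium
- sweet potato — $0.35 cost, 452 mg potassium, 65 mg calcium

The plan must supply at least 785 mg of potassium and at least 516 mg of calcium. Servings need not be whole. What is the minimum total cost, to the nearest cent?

Check every corner: each single food scaled to meet both minima, and each pair solved so both constraints bind.
kidney beans only: max(785/468, 516/46) = 11.22 servings → $10.10.
almonds only: max(785/272, 516/108) = 4.778 servings → $4.78.
Greek yogurt only: max(785/236, 516/141) = 3.66 servings → $5.67.
sweet potato only: max(785/452, 516/65) = 7.938 servings → $2.78.
kidney beans + almonds: the both-tight solution has a negative serving — not a feasible corner.
kidney beans + Greek yogurt: intersection lies outside the first quadrant.
kidney beans + sweet potato with both targets exact would need a negative amount; discard.
almonds + Greek yogurt: the both-tight solution has a negative serving — not a feasible corner.
almonds + sweet potato: intersection lies outside the first quadrant.
Greek yogurt + sweet potato: the both-tight solution has a negative serving — not a feasible corner.
The minimum over all feasible corners is $2.78.

$2.78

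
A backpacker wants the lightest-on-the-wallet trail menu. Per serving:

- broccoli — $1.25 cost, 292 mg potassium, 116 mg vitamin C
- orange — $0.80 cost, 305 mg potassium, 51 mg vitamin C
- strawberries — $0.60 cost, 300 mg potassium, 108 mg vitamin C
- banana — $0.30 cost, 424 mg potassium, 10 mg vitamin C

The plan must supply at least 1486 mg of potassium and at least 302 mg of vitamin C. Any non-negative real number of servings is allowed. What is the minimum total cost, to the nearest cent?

broccoli only: max(1486/292, 302/116) = 5.089 servings → $6.36.
orange only: max(1486/305, 302/51) = 5.922 servings → $4.74.
strawberries only: max(1486/300, 302/108) = 4.953 servings → $2.97.
banana only: max(1486/424, 302/10) = 30.2 servings → $9.06.
broccoli + orange with both tight: 0.7968 servings and 4.109 servings → $4.28.
broccoli + strawberries: intersection lies outside the first quadrant.
broccoli + banana with both tight: 2.447 servings and 1.82 servings → $3.60.
orange + strawberries with both tight: 3.962 servings and 0.9254 servings → $3.72.
orange + banana: the both-tight solution has a negative serving — not a feasible corner.
strawberries + banana with both tight: 2.645 servings and 1.633 servings → $2.08.
So the least-cost plan costs $2.08.

$2.08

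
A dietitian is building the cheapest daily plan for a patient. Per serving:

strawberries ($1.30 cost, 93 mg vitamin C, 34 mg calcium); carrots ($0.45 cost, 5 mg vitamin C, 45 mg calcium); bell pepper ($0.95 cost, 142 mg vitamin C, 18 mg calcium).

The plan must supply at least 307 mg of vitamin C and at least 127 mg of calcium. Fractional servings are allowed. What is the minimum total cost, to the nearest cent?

$2.88

Minimising a linear cost over {vitamin C ≥ 307, calcium ≥ 127, servings ≥ 0} — the optimum is at a vertex, using one or two foods.
strawberries only: max(307/93, 127/34) = 3.735 servings → $4.86.
carrots only: max(307/5, 127/45) = 61.4 servings → $27.63.
bell pepper only: max(307/142, 127/18) = 7.056 servings → $6.70.
strawberries + carrots with both tight: 3.283 servings and 0.342 servings → $4.42.
strawberries + bell pepper: the both-tight solution has a negative serving — not a feasible corner.
carrots + bell pepper with both tight: 1.985 servings and 2.092 servings → $2.88.
Cheapest feasible corner: $2.88.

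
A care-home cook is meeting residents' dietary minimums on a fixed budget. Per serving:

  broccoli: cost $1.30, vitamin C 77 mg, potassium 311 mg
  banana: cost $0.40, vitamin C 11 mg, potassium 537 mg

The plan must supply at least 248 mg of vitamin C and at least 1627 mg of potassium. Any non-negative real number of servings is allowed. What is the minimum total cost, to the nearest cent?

An LP optimum is at a vertex; with two nutrient constraints at most two foods are used. Check each candidate.
broccoli only: max(248/77, 1627/311) = 5.232 servings → $6.80.
banana only: max(248/11, 1627/537) = 22.55 servings → $9.02.
broccoli + banana with both tight: 3.039 servings and 1.27 servings → $4.46.
The minimum over all feasible corners is $4.46.

$4.46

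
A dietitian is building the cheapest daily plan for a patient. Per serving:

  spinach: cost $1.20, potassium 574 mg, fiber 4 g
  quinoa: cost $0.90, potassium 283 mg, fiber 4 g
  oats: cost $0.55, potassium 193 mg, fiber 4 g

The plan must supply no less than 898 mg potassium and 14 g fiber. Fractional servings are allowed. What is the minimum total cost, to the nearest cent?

With two linear requirements the optimum uses one or two foods; enumerate the corners.
spinach only: max(898/574, 14/4) = 3.5 servings → $4.20.
quinoa only: max(898/283, 14/4) = 3.5 servings → $3.15.
oats only: max(898/193, 14/4) = 4.653 servings → $2.56.
spinach + quinoa: the both-tight solution has a negative serving — not a feasible corner.
spinach + oats with both tight: 0.584 servings and 2.916 servings → $2.30.
quinoa + oats with both tight: 2.472 servings and 1.028 servings → $2.79.
Cheapest feasible corner: $2.30.

$2.30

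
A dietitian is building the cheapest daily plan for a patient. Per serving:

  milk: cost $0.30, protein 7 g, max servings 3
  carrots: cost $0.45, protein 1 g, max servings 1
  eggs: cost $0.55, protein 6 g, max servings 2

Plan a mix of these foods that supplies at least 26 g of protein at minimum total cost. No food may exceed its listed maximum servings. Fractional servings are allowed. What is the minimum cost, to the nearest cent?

$1.36

Cost per g of protein: milk $0.0429, eggs $0.0917, carrots $0.4500.
Take 3 servings of milk: +21.0 g protein for $0.90 (total $0.90, still need 5.0 g).
Take 0.8333 servings of eggs: +5.0 g protein for $0.46 (total $1.36, still need 0.0 g).
Greedy by cheapest-per-g is optimal for a single linear constraint, so the minimum cost is $1.36.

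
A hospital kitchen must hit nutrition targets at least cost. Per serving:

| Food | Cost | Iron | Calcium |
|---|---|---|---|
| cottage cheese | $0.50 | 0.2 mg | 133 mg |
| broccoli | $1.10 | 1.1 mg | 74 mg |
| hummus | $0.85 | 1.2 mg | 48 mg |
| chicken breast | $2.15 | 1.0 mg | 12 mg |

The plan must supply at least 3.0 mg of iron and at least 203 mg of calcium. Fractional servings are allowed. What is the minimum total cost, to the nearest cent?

$2.36

cottage cheese only: max(3.0/0.2, 203/133) = 15 servings → $7.50.
broccoli only: max(3.0/1.1, 203/74) = 2.743 servings → $3.02.
hummus only: max(3.0/1.2, 203/48) = 4.229 servings → $3.59.
chicken breast only: max(3.0/1.0, 203/12) = 16.92 servings → $36.37.
cottage cheese + broccoli with both tight: 0.009886 servings and 2.725 servings → $3.00.
cottage cheese + hummus with both tight: 0.664 servings and 2.389 servings → $2.36.
cottage cheese + chicken breast with both tight: 1.279 servings and 2.744 servings → $6.54.
broccoli + hummus with both targets exact would need a negative amount; discard.
broccoli + chicken breast: the both-tight solution has a negative serving — not a feasible corner.
hummus + chicken breast: the both-tight solution has a negative serving — not a feasible corner.
The minimum over all feasible corners is $2.36.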